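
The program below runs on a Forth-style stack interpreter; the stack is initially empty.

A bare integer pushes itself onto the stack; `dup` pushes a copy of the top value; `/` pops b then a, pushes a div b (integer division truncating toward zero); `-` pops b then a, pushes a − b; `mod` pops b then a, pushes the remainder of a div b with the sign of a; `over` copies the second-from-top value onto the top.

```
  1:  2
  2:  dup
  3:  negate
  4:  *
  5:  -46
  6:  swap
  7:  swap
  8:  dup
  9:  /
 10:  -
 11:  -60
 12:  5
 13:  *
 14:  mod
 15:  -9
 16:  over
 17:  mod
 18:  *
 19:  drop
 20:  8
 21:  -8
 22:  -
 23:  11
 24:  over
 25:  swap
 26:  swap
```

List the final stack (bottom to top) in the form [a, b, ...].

[16, 11, 16]

2       2
dup     2 2
negate  2 -2
*       -4
-46     -4 -46
swap    -46 -4
swap    -4 -46
dup     -4 -46 -46
/       -4 1
-       -5
-60     -5 -60
5       -5 -60 5
*       -5 -300
mod     -5
-9      -5 -9
over    -5 -9 -5
mod     -5 -4
*       20
drop    (empty)
8       8
-8      8 -8
-       16
11      16 11
over    16 11 16
swap    16 16 11
swap    16 11 16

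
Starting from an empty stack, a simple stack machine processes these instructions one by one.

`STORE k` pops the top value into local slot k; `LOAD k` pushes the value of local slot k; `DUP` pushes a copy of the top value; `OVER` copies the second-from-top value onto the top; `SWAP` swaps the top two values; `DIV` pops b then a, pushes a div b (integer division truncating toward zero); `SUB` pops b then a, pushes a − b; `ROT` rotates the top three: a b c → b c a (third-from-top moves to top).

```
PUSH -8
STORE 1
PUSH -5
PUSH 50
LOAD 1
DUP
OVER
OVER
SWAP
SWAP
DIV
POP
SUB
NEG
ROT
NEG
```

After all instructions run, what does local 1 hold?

PUSH -8 -> [-8]
STORE 1 -> []
PUSH -5 -> [-5]
PUSH 50 -> [-5, 50]
LOAD 1  -> [-5, 50, -8]
DUP     -> [-5, 50, -8, -8]
OVER    -> [-5, 50, -8, -8, -8]
OVER    -> [-5, 50, -8, -8, -8, -8]
SWAP    -> [-5, 50, -8, -8, -8, -8]
SWAP    -> [-5, 50, -8, -8, -8, -8]
DIV     -> [-5, 50, -8, -8, 1]
POP     -> [-5, 50, -8, -8]
SUB     -> [-5, 50, 0]
NEG     -> [-5, 50, 0]
ROT     -> [50, 0, -5]
NEG     -> [50, 0, 5]

-8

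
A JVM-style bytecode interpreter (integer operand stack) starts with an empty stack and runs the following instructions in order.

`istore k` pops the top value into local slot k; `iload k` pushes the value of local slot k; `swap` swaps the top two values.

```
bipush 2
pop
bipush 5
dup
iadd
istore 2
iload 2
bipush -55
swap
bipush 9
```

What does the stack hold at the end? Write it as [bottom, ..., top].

[-55, 10, 9]

bipush 2   : 2
pop        : (empty)
bipush 5   : 5
dup        : 5 5
iadd       : 10
istore 2   : (empty)
iload 2    : 10
bipush -55 : 10 -55
swap       : -55 10
bipush 9   : -55 10 9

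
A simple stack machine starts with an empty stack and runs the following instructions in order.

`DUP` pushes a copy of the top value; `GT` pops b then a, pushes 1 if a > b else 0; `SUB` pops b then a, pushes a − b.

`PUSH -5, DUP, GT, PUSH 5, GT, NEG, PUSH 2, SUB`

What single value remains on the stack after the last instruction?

PUSH -5 → [-5]
DUP     → [-5, -5]
GT      → [0]
PUSH 5  → [0, 5]
GT      → [0]
NEG     → [0]
PUSH 2  → [0, 2]
SUB     → [-2]

-2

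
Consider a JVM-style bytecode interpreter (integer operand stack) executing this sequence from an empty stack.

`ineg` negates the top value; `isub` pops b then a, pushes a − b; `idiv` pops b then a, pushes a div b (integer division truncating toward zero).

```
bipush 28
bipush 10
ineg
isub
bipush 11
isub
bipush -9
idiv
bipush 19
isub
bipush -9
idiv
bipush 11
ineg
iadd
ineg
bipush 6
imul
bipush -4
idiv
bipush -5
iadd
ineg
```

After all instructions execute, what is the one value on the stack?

bipush 28 → 28
bipush 10 → 28 10
ineg      → 28 -10
isub      → 38
bipush 11 → 38 11
isub      → 27
bipush -9 → 27 -9
idiv      → -3
bipush 19 → -3 19
isub      → -22
bipush -9 → -22 -9
idiv      → 2
bipush 11 → 2 11
ineg      → 2 -11
iadd      → -9
ineg      → 9
bipush 6  → 9 6
imul      → 54
bipush -4 → 54 -4
idiv      → -13
bipush -5 → -13 -5
iadd      → -18
ineg      → 18

18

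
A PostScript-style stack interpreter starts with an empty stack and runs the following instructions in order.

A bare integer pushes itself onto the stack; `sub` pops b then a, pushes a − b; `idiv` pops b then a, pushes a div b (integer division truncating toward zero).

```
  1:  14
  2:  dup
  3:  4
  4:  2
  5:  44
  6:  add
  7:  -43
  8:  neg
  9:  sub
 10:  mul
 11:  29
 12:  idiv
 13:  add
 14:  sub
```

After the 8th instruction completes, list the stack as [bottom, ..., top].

[14, 14, 4, 46, 43]

14  : 14
dup : 14 14
4   : 14 14 4
2   : 14 14 4 2
44  : 14 14 4 2 44
add : 14 14 4 46
-43 : 14 14 4 46 -43
neg : 14 14 4 46 43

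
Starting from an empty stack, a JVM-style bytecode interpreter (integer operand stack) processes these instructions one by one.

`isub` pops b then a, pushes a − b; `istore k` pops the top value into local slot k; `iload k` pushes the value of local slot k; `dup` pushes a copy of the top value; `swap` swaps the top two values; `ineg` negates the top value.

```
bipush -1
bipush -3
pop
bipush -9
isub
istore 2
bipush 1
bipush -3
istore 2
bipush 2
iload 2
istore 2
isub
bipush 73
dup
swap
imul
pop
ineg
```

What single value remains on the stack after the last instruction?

bipush -1 : -1
bipush -3 : -1 -3
pop       : -1
bipush -9 : -1 -9
isub      : 8
istore 2  : (empty)
bipush 1  : 1
bipush -3 : 1 -3
istore 2  : 1
bipush 2  : 1 2
iload 2   : 1 2 -3
istore 2  : 1 2
isub      : -1
bipush 73 : -1 73
dup       : -1 73 73
swap      : -1 73 73
imul      : -1 5329
pop       : -1
ineg      : 1

1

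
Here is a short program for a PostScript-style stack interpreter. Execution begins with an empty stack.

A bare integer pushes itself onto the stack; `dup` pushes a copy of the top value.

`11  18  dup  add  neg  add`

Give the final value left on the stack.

11  -> 11
18  -> 11 18
dup -> 11 18 18
add -> 11 36
neg -> 11 -36
add -> -25

-25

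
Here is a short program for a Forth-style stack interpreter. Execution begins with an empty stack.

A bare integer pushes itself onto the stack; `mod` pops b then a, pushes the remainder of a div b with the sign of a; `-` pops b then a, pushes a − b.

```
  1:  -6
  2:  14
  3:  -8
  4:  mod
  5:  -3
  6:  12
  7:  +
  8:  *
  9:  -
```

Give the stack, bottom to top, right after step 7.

[-6, 6, 9]

-6  : -6
14  : -6 14
-8  : -6 14 -8
mod : -6 6
-3  : -6 6 -3
12  : -6 6 -3 12
+   : -6 6 9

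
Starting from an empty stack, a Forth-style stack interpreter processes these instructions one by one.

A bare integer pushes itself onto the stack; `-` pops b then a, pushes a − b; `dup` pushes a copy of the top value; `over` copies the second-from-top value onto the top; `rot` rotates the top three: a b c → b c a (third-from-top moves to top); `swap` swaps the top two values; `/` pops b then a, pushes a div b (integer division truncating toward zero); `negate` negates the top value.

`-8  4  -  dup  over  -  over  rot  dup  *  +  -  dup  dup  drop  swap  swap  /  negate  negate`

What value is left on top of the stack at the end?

-8     : -8
4      : -8 4
-      : -12
dup    : -12 -12
over   : -12 -12 -12
-      : -12 0
over   : -12 0 -12
rot    : 0 -12 -12
dup    : 0 -12 -12 -12
*      : 0 -12 144
+      : 0 132
-      : -132
dup    : -132 -132
dup    : -132 -132 -132
drop   : -132 -132
swap   : -132 -132
swap   : -132 -132
/      : 1
negate : -1
negate : 1

1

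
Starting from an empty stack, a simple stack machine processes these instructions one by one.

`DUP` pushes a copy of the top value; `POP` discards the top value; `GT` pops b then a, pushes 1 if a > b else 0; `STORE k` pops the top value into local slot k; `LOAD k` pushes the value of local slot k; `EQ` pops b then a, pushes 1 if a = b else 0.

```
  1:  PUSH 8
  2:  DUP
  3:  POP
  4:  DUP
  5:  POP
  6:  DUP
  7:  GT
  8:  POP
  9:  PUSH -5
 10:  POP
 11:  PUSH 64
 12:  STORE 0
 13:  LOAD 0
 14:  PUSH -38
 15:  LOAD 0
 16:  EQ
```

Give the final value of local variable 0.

64

PUSH 8    8
DUP       8 8
POP       8
DUP       8 8
POP       8
DUP       8 8
GT        0
POP       (empty)
PUSH -5   -5
POP       (empty)
PUSH 64   64
STORE 0   (empty)
LOAD 0    64
PUSH -38  64 -38
LOAD 0    64 -38 64
EQ        64 0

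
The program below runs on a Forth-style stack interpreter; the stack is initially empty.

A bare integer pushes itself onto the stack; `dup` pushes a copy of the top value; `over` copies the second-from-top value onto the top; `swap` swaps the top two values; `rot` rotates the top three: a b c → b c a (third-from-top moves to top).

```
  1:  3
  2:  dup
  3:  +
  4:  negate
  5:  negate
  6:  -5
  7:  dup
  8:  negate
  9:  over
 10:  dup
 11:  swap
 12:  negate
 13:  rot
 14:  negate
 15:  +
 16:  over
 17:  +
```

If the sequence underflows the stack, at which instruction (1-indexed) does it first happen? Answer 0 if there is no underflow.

0

3      -> [3]
dup    -> [3, 3]
+      -> [6]
negate -> [-6]
negate -> [6]
-5     -> [6, -5]
dup    -> [6, -5, -5]
negate -> [6, -5, 5]
over   -> [6, -5, 5, -5]
dup    -> [6, -5, 5, -5, -5]
swap   -> [6, -5, 5, -5, -5]
negate -> [6, -5, 5, -5, 5]
rot    -> [6, -5, -5, 5, 5]
negate -> [6, -5, -5, 5, -5]
+      -> [6, -5, -5, 0]
over   -> [6, -5, -5, 0, -5]
+      -> [6, -5, -5, -5]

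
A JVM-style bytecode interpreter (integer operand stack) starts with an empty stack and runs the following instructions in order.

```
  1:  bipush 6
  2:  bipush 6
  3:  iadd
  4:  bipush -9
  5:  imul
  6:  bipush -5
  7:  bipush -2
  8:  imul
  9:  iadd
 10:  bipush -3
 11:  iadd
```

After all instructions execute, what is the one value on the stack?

bipush 6  : [6]
bipush 6  : [6, 6]
iadd      : [12]
bipush -9 : [12, -9]
imul      : [-108]
bipush -5 : [-108, -5]
bipush -2 : [-108, -5, -2]
imul      : [-108, 10]
iadd      : [-98]
bipush -3 : [-98, -3]
iadd      : [-101]

-101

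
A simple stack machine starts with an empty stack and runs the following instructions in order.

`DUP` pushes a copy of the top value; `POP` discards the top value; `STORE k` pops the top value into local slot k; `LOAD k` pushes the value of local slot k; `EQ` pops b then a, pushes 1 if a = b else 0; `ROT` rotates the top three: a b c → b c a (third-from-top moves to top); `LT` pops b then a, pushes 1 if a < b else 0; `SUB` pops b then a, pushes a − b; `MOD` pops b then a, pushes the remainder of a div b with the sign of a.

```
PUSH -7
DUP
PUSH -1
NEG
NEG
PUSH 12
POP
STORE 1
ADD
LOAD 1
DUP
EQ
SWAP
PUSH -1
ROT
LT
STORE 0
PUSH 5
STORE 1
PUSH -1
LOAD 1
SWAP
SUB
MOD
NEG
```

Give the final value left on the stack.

2

PUSH -7 -> [-7]
DUP     -> [-7, -7]
PUSH -1 -> [-7, -7, -1]
NEG     -> [-7, -7, 1]
NEG     -> [-7, -7, -1]
PUSH 12 -> [-7, -7, -1, 12]
POP     -> [-7, -7, -1]
STORE 1 -> [-7, -7]
ADD     -> [-14]
LOAD 1  -> [-14, -1]
DUP     -> [-14, -1, -1]
EQ      -> [-14, 1]
SWAP    -> [1, -14]
PUSH -1 -> [1, -14, -1]
ROT     -> [-14, -1, 1]
LT      -> [-14, 1]
STORE 0 -> [-14]
PUSH 5  -> [-14, 5]
STORE 1 -> [-14]
PUSH -1 -> [-14, -1]
LOAD 1  -> [-14, -1, 5]
SWAP    -> [-14, 5, -1]
SUB     -> [-14, 6]
MOD     -> [-2]
NEG     -> [2]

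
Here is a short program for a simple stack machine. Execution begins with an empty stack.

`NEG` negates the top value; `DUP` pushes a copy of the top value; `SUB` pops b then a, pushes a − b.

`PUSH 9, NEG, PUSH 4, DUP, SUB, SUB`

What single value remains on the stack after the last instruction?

PUSH 9  [9]
NEG     [-9]
PUSH 4  [-9, 4]
DUP     [-9, 4, 4]
SUB     [-9, 0]
SUB     [-9]

-9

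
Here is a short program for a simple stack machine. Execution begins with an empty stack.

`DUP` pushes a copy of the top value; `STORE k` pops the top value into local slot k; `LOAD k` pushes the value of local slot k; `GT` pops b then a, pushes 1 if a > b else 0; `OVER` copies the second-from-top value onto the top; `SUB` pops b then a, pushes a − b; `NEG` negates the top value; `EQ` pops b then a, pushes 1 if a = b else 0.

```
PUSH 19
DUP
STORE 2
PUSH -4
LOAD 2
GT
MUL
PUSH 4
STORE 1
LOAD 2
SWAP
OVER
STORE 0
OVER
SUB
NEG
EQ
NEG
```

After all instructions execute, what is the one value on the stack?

-1

PUSH 19 : [19]
DUP     : [19, 19]
STORE 2 : [19]
PUSH -4 : [19, -4]
LOAD 2  : [19, -4, 19]
GT      : [19, 0]
MUL     : [0]
PUSH 4  : [0, 4]
STORE 1 : [0]
LOAD 2  : [0, 19]
SWAP    : [19, 0]
OVER    : [19, 0, 19]
STORE 0 : [19, 0]
OVER    : [19, 0, 19]
SUB     : [19, -19]
NEG     : [19, 19]
EQ      : [1]
NEG     : [-1]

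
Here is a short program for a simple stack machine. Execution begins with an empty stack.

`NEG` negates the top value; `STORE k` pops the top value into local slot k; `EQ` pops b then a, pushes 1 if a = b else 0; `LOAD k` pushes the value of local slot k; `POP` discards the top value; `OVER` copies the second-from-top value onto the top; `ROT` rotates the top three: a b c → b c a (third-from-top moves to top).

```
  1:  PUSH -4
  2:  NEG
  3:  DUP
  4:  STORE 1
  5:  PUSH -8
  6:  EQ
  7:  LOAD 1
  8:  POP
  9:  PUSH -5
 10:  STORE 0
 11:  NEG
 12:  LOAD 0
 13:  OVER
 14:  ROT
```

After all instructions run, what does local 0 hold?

-5

PUSH -4 : -4
NEG     : 4
DUP     : 4 4
STORE 1 : 4
PUSH -8 : 4 -8
EQ      : 0
LOAD 1  : 0 4
POP     : 0
PUSH -5 : 0 -5
STORE 0 : 0
NEG     : 0
LOAD 0  : 0 -5
OVER    : 0 -5 0
ROT     : -5 0 0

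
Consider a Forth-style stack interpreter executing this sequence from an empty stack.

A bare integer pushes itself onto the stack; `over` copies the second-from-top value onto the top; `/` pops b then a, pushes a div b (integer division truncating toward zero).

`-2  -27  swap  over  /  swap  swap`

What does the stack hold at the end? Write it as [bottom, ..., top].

-2    -2
-27   -2 -27
swap  -27 -2
over  -27 -2 -27
/     -27 0
swap  0 -27
swap  -27 0

[-27, 0]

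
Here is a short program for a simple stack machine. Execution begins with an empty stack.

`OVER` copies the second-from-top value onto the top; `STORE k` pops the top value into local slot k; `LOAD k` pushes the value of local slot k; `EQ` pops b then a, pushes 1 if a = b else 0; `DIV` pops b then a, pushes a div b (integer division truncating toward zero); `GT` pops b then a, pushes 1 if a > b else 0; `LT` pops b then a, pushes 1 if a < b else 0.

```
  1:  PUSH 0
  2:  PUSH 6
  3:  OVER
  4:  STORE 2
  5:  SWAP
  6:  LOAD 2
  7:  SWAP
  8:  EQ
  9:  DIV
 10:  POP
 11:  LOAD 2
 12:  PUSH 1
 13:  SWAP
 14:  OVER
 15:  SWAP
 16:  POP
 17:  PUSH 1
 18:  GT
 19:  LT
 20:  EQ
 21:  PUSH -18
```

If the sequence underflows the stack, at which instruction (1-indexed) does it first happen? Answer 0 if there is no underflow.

20

PUSH 0  -> 0
PUSH 6  -> 0 6
OVER    -> 0 6 0
STORE 2 -> 0 6
SWAP    -> 6 0
LOAD 2  -> 6 0 0
SWAP    -> 6 0 0
EQ      -> 6 1
DIV     -> 6
POP     -> (empty)
LOAD 2  -> 0
PUSH 1  -> 0 1
SWAP    -> 1 0
OVER    -> 1 0 1
SWAP    -> 1 1 0
POP     -> 1 1
PUSH 1  -> 1 1 1
GT      -> 1 0
LT      -> 0
EQ  — needs 2 operands, stack has 1 → underflow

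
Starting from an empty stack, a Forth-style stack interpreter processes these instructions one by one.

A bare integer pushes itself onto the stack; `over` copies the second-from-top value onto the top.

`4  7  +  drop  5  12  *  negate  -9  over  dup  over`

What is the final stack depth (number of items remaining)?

4      → [4]
7      → [4, 7]
+      → [11]
drop   → []
5      → [5]
12     → [5, 12]
*      → [60]
negate → [-60]
-9     → [-60, -9]
over   → [-60, -9, -60]
dup    → [-60, -9, -60, -60]
over   → [-60, -9, -60, -60, -60]

5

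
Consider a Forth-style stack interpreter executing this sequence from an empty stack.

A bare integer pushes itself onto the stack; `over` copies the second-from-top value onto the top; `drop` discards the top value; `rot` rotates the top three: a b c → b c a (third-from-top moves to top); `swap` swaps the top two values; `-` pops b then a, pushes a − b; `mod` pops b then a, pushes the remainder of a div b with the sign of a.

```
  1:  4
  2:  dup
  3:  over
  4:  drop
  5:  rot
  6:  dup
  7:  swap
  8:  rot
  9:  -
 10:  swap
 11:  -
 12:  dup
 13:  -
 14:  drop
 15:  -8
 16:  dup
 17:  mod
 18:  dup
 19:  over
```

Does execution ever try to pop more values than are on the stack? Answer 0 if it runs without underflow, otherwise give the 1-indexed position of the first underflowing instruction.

4    -> [4]
dup  -> [4, 4]
over -> [4, 4, 4]
drop -> [4, 4]
rot  — needs 3 operands, stack has 2 → underflow

5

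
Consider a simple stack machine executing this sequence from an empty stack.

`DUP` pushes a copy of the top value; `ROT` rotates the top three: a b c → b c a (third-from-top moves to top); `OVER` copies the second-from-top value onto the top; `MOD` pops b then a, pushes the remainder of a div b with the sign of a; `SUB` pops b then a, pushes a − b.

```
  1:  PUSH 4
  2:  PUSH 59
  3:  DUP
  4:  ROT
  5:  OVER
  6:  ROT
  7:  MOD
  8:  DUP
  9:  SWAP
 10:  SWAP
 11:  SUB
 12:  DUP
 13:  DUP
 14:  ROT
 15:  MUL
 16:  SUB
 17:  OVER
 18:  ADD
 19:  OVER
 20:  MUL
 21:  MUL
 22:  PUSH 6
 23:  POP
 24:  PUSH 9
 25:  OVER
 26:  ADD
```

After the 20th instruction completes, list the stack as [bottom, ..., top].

PUSH 4  : [4]
PUSH 59 : [4, 59]
DUP     : [4, 59, 59]
ROT     : [59, 59, 4]
OVER    : [59, 59, 4, 59]
ROT     : [59, 4, 59, 59]
MOD     : [59, 4, 0]
DUP     : [59, 4, 0, 0]
SWAP    : [59, 4, 0, 0]
SWAP    : [59, 4, 0, 0]
SUB     : [59, 4, 0]
DUP     : [59, 4, 0, 0]
DUP     : [59, 4, 0, 0, 0]
ROT     : [59, 4, 0, 0, 0]
MUL     : [59, 4, 0, 0]
SUB     : [59, 4, 0]
OVER    : [59, 4, 0, 4]
ADD     : [59, 4, 4]
OVER    : [59, 4, 4, 4]
MUL     : [59, 4, 16]

[59, 4, 16]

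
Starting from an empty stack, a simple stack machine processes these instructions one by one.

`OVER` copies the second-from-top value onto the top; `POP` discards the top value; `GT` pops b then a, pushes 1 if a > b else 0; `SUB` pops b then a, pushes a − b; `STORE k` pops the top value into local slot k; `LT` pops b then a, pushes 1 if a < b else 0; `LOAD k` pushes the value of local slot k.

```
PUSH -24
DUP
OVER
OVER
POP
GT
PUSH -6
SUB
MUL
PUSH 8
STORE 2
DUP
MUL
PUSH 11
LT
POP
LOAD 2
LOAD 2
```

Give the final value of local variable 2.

8

PUSH -24  [-24]
DUP       [-24, -24]
OVER      [-24, -24, -24]
OVER      [-24, -24, -24, -24]
POP       [-24, -24, -24]
GT        [-24, 0]
PUSH -6   [-24, 0, -6]
SUB       [-24, 6]
MUL       [-144]
PUSH 8    [-144, 8]
STORE 2   [-144]
DUP       [-144, -144]
MUL       [20736]
PUSH 11   [20736, 11]
LT        [0]
POP       []
LOAD 2    [8]
LOAD 2    [8, 8]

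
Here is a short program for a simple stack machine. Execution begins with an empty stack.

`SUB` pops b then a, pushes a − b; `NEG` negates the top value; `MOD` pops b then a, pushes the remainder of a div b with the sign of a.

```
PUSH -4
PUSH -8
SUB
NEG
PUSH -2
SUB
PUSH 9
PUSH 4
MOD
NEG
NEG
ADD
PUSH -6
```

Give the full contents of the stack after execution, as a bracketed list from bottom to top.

[-1, -6]

PUSH -4  [-4]
PUSH -8  [-4, -8]
SUB      [4]
NEG      [-4]
PUSH -2  [-4, -2]
SUB      [-2]
PUSH 9   [-2, 9]
PUSH 4   [-2, 9, 4]
MOD      [-2, 1]
NEG      [-2, -1]
NEG      [-2, 1]
ADD      [-1]
PUSH -6  [-1, -6]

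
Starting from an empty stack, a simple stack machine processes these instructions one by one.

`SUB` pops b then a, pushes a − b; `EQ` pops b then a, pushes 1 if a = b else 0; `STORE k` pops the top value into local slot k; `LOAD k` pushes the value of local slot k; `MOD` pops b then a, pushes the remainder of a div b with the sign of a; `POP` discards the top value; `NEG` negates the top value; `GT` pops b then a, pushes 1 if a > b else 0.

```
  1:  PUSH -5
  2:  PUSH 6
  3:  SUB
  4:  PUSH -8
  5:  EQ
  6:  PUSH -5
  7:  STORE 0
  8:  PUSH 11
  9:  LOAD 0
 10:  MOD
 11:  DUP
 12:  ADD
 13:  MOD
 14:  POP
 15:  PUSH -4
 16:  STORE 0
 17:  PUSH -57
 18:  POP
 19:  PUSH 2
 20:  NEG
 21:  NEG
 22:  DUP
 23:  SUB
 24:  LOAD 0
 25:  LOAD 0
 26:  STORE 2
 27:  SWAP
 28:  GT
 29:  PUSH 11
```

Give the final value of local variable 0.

PUSH -5  -> -5
PUSH 6   -> -5 6
SUB      -> -11
PUSH -8  -> -11 -8
EQ       -> 0
PUSH -5  -> 0 -5
STORE 0  -> 0
PUSH 11  -> 0 11
LOAD 0   -> 0 11 -5
MOD      -> 0 1
DUP      -> 0 1 1
ADD      -> 0 2
MOD      -> 0
POP      -> (empty)
PUSH -4  -> -4
STORE 0  -> (empty)
PUSH -57 -> -57
POP      -> (empty)
PUSH 2   -> 2
NEG      -> -2
NEG      -> 2
DUP      -> 2 2
SUB      -> 0
LOAD 0   -> 0 -4
LOAD 0   -> 0 -4 -4
STORE 2  -> 0 -4
SWAP     -> -4 0
GT       -> 0
PUSH 11  -> 0 11

-4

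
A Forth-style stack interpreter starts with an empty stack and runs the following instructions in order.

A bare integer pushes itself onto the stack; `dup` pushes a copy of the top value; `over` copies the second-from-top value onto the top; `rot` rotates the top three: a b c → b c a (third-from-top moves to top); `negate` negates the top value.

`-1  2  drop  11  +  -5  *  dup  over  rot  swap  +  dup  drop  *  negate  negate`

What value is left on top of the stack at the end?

5000

-1     : [-1]
2      : [-1, 2]
drop   : [-1]
11     : [-1, 11]
+      : [10]
-5     : [10, -5]
*      : [-50]
dup    : [-50, -50]
over   : [-50, -50, -50]
rot    : [-50, -50, -50]
swap   : [-50, -50, -50]
+      : [-50, -100]
dup    : [-50, -100, -100]
drop   : [-50, -100]
*      : [5000]
negate : [-5000]
negate : [5000]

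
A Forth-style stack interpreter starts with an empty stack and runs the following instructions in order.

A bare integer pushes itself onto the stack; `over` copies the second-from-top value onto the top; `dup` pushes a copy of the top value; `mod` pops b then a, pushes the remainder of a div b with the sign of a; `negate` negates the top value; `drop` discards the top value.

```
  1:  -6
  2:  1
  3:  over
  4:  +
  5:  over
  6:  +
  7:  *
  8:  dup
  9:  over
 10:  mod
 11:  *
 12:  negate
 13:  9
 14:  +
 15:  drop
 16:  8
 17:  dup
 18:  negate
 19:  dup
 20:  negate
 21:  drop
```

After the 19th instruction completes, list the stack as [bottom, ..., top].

[8, -8, -8]

-6     -> [-6]
1      -> [-6, 1]
over   -> [-6, 1, -6]
+      -> [-6, -5]
over   -> [-6, -5, -6]
+      -> [-6, -11]
*      -> [66]
dup    -> [66, 66]
over   -> [66, 66, 66]
mod    -> [66, 0]
*      -> [0]
negate -> [0]
9      -> [0, 9]
+      -> [9]
drop   -> []
8      -> [8]
dup    -> [8, 8]
negate -> [8, -8]
dup    -> [8, -8, -8]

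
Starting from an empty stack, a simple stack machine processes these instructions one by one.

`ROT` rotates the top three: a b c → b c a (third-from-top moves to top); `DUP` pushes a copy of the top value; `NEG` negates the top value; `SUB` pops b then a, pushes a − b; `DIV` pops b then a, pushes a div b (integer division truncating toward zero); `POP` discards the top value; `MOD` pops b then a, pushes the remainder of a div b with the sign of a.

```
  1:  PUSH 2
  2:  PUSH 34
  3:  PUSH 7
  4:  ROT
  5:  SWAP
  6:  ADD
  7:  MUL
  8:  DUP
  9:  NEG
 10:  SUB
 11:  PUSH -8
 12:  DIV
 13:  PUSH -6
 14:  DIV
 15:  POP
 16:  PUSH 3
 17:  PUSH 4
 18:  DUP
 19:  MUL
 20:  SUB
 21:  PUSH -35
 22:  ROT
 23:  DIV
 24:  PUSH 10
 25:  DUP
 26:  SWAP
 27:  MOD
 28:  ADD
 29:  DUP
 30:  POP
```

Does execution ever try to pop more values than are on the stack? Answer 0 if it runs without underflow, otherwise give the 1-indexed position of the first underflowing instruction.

22

PUSH 2   : [2]
PUSH 34  : [2, 34]
PUSH 7   : [2, 34, 7]
ROT      : [34, 7, 2]
SWAP     : [34, 2, 7]
ADD      : [34, 9]
MUL      : [306]
DUP      : [306, 306]
NEG      : [306, -306]
SUB      : [612]
PUSH -8  : [612, -8]
DIV      : [-76]
PUSH -6  : [-76, -6]
DIV      : [12]
POP      : []
PUSH 3   : [3]
PUSH 4   : [3, 4]
DUP      : [3, 4, 4]
MUL      : [3, 16]
SUB      : [-13]
PUSH -35 : [-13, -35]
ROT  — needs 3 operands, stack has 2 → underflow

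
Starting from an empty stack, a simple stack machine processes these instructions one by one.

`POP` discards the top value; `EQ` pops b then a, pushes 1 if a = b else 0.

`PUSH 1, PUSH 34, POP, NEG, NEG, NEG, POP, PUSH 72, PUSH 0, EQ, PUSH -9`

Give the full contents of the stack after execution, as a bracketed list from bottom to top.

PUSH 1   [1]
PUSH 34  [1, 34]
POP      [1]
NEG      [-1]
NEG      [1]
NEG      [-1]
POP      []
PUSH 72  [72]
PUSH 0   [72, 0]
EQ       [0]
PUSH -9  [0, -9]

[0, -9]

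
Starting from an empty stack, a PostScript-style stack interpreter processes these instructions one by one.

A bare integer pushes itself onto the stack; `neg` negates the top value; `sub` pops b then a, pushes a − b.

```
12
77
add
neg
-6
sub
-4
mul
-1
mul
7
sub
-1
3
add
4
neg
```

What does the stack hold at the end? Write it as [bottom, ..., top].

12  → 12
77  → 12 77
add → 89
neg → -89
-6  → -89 -6
sub → -83
-4  → -83 -4
mul → 332
-1  → 332 -1
mul → -332
7   → -332 7
sub → -339
-1  → -339 -1
3   → -339 -1 3
add → -339 2
4   → -339 2 4
neg → -339 2 -4

[-339, 2, -4]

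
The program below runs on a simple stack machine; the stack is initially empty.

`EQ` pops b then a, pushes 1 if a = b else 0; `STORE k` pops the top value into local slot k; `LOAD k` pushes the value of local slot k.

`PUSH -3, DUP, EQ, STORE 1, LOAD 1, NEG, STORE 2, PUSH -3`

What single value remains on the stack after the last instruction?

PUSH -3 -> [-3]
DUP     -> [-3, -3]
EQ      -> [1]
STORE 1 -> []
LOAD 1  -> [1]
NEG     -> [-1]
STORE 2 -> []
PUSH -3 -> [-3]

-3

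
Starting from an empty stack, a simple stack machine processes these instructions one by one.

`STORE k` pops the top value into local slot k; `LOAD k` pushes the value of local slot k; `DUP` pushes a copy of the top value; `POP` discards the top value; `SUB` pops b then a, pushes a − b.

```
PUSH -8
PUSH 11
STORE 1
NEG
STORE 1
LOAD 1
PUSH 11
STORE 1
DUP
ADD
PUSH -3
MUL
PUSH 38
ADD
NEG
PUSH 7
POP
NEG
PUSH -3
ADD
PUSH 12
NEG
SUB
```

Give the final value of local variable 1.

11

PUSH -8 : -8
PUSH 11 : -8 11
STORE 1 : -8
NEG     : 8
STORE 1 : (empty)
LOAD 1  : 8
PUSH 11 : 8 11
STORE 1 : 8
DUP     : 8 8
ADD     : 16
PUSH -3 : 16 -3
MUL     : -48
PUSH 38 : -48 38
ADD     : -10
NEG     : 10
PUSH 7  : 10 7
POP     : 10
NEG     : -10
PUSH -3 : -10 -3
ADD     : -13
PUSH 12 : -13 12
NEG     : -13 -12
SUB     : -1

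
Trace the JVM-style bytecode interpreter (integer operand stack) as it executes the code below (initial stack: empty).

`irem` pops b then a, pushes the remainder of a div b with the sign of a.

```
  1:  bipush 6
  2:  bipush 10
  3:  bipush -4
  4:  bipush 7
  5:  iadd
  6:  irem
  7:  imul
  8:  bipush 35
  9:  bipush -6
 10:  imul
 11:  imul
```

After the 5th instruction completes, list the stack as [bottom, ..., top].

bipush 6   6
bipush 10  6 10
bipush -4  6 10 -4
bipush 7   6 10 -4 7
iadd       6 10 3

[6, 10, 3]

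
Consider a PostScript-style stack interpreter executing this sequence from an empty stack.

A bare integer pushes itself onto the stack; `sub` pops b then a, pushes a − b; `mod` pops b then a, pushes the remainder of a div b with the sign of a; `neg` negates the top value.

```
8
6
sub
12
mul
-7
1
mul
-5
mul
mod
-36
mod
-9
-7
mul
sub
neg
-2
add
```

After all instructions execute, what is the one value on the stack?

37

8   → [8]
6   → [8, 6]
sub → [2]
12  → [2, 12]
mul → [24]
-7  → [24, -7]
1   → [24, -7, 1]
mul → [24, -7]
-5  → [24, -7, -5]
mul → [24, 35]
mod → [24]
-36 → [24, -36]
mod → [24]
-9  → [24, -9]
-7  → [24, -9, -7]
mul → [24, 63]
sub → [-39]
neg → [39]
-2  → [39, -2]
add → [37]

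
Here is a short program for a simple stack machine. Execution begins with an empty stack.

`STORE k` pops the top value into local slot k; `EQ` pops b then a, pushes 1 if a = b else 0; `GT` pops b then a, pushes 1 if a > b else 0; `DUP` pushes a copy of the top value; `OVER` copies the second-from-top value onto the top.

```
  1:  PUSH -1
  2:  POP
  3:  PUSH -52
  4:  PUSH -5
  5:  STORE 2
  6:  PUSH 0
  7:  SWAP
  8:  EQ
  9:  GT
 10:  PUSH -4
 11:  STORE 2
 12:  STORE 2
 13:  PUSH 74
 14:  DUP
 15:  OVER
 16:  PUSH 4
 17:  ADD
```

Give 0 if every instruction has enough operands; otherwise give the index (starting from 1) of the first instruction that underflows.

9

PUSH -1   [-1]
POP       []
PUSH -52  [-52]
PUSH -5   [-52, -5]
STORE 2   [-52]
PUSH 0    [-52, 0]
SWAP      [0, -52]
EQ        [0]
GT  — needs 2 operands, stack has 1 → underflow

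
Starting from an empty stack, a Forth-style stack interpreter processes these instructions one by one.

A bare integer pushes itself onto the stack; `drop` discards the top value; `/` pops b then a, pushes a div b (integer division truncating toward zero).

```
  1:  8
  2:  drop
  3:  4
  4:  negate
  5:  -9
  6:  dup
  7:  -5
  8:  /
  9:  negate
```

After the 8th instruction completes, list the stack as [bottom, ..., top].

[-4, -9, 1]

8      → [8]
drop   → []
4      → [4]
negate → [-4]
-9     → [-4, -9]
dup    → [-4, -9, -9]
-5     → [-4, -9, -9, -5]
/      → [-4, -9, 1]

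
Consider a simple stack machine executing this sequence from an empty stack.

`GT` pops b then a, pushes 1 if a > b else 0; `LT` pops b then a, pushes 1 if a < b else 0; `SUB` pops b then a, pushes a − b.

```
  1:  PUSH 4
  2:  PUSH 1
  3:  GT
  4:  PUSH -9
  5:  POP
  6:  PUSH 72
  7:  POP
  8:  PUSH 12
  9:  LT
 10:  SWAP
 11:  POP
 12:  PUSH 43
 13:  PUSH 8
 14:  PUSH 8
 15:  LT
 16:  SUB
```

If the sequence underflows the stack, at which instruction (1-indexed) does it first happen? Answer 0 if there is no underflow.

PUSH 4   4
PUSH 1   4 1
GT       1
PUSH -9  1 -9
POP      1
PUSH 72  1 72
POP      1
PUSH 12  1 12
LT       1
SWAP  — needs 2 operands, stack has 1 → underflow

10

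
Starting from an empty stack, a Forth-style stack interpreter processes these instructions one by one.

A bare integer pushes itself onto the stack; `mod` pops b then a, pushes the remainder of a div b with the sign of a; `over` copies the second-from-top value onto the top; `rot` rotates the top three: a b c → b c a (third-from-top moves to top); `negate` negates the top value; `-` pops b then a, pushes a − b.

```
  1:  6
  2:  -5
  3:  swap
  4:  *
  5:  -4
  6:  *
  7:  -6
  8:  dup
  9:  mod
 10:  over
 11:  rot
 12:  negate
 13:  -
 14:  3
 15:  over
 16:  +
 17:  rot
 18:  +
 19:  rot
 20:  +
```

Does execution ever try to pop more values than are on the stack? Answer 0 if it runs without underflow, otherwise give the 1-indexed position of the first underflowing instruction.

19

6      → [6]
-5     → [6, -5]
swap   → [-5, 6]
*      → [-30]
-4     → [-30, -4]
*      → [120]
-6     → [120, -6]
dup    → [120, -6, -6]
mod    → [120, 0]
over   → [120, 0, 120]
rot    → [0, 120, 120]
negate → [0, 120, -120]
-      → [0, 240]
3      → [0, 240, 3]
over   → [0, 240, 3, 240]
+      → [0, 240, 243]
rot    → [240, 243, 0]
+      → [240, 243]
rot  — needs 3 operands, stack has 2 → underflow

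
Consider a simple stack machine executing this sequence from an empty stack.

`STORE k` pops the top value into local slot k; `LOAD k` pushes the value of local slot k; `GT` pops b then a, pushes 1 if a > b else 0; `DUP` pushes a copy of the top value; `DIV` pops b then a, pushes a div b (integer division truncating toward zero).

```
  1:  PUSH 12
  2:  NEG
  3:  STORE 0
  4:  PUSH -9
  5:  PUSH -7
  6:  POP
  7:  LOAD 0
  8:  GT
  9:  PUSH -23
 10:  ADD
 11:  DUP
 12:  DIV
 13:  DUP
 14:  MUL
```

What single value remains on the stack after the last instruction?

1

PUSH 12  -> [12]
NEG      -> [-12]
STORE 0  -> []
PUSH -9  -> [-9]
PUSH -7  -> [-9, -7]
POP      -> [-9]
LOAD 0   -> [-9, -12]
GT       -> [1]
PUSH -23 -> [1, -23]
ADD      -> [-22]
DUP      -> [-22, -22]
DIV      -> [1]
DUP      -> [1, 1]
MUL      -> [1]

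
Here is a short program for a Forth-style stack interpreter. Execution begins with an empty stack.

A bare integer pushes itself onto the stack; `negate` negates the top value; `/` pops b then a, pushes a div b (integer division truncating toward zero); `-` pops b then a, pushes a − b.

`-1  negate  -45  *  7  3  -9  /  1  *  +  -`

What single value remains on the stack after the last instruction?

-52

-1      [-1]
negate  [1]
-45     [1, -45]
*       [-45]
7       [-45, 7]
3       [-45, 7, 3]
-9      [-45, 7, 3, -9]
/       [-45, 7, 0]
1       [-45, 7, 0, 1]
*       [-45, 7, 0]
+       [-45, 7]
-       [-52]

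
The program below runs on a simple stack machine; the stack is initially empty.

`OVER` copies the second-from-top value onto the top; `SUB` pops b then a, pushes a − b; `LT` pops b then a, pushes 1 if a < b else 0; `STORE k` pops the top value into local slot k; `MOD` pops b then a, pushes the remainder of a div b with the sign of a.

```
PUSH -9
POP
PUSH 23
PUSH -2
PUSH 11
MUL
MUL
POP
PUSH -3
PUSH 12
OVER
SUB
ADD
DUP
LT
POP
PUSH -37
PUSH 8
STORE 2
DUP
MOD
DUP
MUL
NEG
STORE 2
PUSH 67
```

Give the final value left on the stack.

PUSH -9  → -9
POP      → (empty)
PUSH 23  → 23
PUSH -2  → 23 -2
PUSH 11  → 23 -2 11
MUL      → 23 -22
MUL      → -506
POP      → (empty)
PUSH -3  → -3
PUSH 12  → -3 12
OVER     → -3 12 -3
SUB      → -3 15
ADD      → 12
DUP      → 12 12
LT       → 0
POP      → (empty)
PUSH -37 → -37
PUSH 8   → -37 8
STORE 2  → -37
DUP      → -37 -37
MOD      → 0
DUP      → 0 0
MUL      → 0
NEG      → 0
STORE 2  → (empty)
PUSH 67  → 67

67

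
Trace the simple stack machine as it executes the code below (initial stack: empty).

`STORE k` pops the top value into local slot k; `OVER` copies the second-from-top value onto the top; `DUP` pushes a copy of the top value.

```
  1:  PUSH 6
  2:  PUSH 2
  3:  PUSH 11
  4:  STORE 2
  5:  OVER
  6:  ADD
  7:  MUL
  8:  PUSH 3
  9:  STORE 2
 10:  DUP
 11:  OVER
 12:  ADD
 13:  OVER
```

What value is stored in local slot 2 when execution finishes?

PUSH 6   6
PUSH 2   6 2
PUSH 11  6 2 11
STORE 2  6 2
OVER     6 2 6
ADD      6 8
MUL      48
PUSH 3   48 3
STORE 2  48
DUP      48 48
OVER     48 48 48
ADD      48 96
OVER     48 96 48

3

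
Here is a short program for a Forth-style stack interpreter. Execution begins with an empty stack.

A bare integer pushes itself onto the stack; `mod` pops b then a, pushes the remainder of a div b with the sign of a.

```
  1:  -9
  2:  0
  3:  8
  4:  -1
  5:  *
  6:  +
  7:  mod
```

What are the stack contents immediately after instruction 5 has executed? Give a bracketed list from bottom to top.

-9 : -9
0  : -9 0
8  : -9 0 8
-1 : -9 0 8 -1
*  : -9 0 -8

[-9, 0, -8]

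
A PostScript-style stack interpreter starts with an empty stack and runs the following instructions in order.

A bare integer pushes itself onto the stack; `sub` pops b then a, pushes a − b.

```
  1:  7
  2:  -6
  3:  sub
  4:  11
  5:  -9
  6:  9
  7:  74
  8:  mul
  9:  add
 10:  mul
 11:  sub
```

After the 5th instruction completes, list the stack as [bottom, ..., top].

7   : 7
-6  : 7 -6
sub : 13
11  : 13 11
-9  : 13 11 -9

[13, 11, -9]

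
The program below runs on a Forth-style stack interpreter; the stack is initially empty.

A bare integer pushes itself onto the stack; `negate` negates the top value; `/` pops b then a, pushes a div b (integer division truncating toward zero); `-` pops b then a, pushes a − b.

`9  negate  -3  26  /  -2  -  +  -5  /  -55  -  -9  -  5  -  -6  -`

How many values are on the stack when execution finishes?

1

9       [9]
negate  [-9]
-3      [-9, -3]
26      [-9, -3, 26]
/       [-9, 0]
-2      [-9, 0, -2]
-       [-9, 2]
+       [-7]
-5      [-7, -5]
/       [1]
-55     [1, -55]
-       [56]
-9      [56, -9]
-       [65]
5       [65, 5]
-       [60]
-6      [60, -6]
-       [66]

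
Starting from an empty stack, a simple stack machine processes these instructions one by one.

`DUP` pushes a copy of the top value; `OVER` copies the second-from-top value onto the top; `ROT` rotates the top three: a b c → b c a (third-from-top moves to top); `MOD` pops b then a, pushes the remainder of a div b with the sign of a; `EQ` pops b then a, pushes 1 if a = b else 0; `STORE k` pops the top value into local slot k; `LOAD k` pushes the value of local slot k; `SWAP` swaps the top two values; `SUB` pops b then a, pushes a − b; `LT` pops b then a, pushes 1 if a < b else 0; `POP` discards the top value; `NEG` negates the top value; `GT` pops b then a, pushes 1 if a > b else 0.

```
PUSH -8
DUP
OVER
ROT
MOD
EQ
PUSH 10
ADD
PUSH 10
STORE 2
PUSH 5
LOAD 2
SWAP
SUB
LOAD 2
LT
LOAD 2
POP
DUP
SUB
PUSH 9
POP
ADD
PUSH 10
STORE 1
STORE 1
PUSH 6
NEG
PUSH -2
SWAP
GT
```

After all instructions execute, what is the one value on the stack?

PUSH -8  [-8]
DUP      [-8, -8]
OVER     [-8, -8, -8]
ROT      [-8, -8, -8]
MOD      [-8, 0]
EQ       [0]
PUSH 10  [0, 10]
ADD      [10]
PUSH 10  [10, 10]
STORE 2  [10]
PUSH 5   [10, 5]
LOAD 2   [10, 5, 10]
SWAP     [10, 10, 5]
SUB      [10, 5]
LOAD 2   [10, 5, 10]
LT       [10, 1]
LOAD 2   [10, 1, 10]
POP      [10, 1]
DUP      [10, 1, 1]
SUB      [10, 0]
PUSH 9   [10, 0, 9]
POP      [10, 0]
ADD      [10]
PUSH 10  [10, 10]
STORE 1  [10]
STORE 1  []
PUSH 6   [6]
NEG      [-6]
PUSH -2  [-6, -2]
SWAP     [-2, -6]
GT       [1]

1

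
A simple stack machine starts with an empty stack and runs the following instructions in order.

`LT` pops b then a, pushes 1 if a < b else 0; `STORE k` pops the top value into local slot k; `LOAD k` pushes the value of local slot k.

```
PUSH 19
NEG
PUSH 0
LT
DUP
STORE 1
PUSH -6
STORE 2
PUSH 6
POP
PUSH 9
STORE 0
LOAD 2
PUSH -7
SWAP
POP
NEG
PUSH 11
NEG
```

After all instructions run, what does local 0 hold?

PUSH 19 : 19
NEG     : -19
PUSH 0  : -19 0
LT      : 1
DUP     : 1 1
STORE 1 : 1
PUSH -6 : 1 -6
STORE 2 : 1
PUSH 6  : 1 6
POP     : 1
PUSH 9  : 1 9
STORE 0 : 1
LOAD 2  : 1 -6
PUSH -7 : 1 -6 -7
SWAP    : 1 -7 -6
POP     : 1 -7
NEG     : 1 7
PUSH 11 : 1 7 11
NEG     : 1 7 -11

9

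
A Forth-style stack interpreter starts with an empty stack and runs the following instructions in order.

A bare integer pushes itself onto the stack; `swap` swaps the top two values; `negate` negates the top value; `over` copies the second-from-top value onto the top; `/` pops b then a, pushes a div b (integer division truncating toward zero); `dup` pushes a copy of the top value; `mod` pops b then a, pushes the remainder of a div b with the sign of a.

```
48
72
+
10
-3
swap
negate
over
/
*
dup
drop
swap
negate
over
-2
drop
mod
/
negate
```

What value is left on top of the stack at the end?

48     -> [48]
72     -> [48, 72]
+      -> [120]
10     -> [120, 10]
-3     -> [120, 10, -3]
swap   -> [120, -3, 10]
negate -> [120, -3, -10]
over   -> [120, -3, -10, -3]
/      -> [120, -3, 3]
*      -> [120, -9]
dup    -> [120, -9, -9]
drop   -> [120, -9]
swap   -> [-9, 120]
negate -> [-9, -120]
over   -> [-9, -120, -9]
-2     -> [-9, -120, -9, -2]
drop   -> [-9, -120, -9]
mod    -> [-9, -3]
/      -> [3]
negate -> [-3]

-3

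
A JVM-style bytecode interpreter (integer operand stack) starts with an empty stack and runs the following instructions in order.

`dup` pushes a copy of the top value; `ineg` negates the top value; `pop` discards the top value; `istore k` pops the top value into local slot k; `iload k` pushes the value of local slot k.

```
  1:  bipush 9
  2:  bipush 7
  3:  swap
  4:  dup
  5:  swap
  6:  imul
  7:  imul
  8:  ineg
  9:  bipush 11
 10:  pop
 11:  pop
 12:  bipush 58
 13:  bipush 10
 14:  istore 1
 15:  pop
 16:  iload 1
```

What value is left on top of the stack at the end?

bipush 9  -> 9
bipush 7  -> 9 7
swap      -> 7 9
dup       -> 7 9 9
swap      -> 7 9 9
imul      -> 7 81
imul      -> 567
ineg      -> -567
bipush 11 -> -567 11
pop       -> -567
pop       -> (empty)
bipush 58 -> 58
bipush 10 -> 58 10
istore 1  -> 58
pop       -> (empty)
iload 1   -> 10

10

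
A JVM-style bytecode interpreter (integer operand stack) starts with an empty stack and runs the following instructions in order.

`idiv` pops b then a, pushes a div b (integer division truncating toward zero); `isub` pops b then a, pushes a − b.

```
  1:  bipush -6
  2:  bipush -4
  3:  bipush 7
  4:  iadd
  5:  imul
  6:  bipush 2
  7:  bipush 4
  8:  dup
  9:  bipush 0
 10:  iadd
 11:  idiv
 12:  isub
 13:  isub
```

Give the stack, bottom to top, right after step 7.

bipush -6 : -6
bipush -4 : -6 -4
bipush 7  : -6 -4 7
iadd      : -6 3
imul      : -18
bipush 2  : -18 2
bipush 4  : -18 2 4

[-18, 2, 4]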